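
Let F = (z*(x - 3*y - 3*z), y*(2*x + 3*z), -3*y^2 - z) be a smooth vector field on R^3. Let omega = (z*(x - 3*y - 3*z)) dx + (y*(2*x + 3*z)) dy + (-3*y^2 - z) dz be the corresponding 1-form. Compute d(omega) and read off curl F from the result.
d(omega) = (-9*y) dy ∧ dz + (x - 3*y - 6*z) dz ∧ dx + (2*y + 3*z) dx ∧ dy; curl F = (-9*y, x - 3*y - 6*z, 2*y + 3*z)

d omega = sum_{i<j} (∂f_j/∂x_i - ∂f_i/∂x_j) dx_i ∧ dx_j. Under the identification (dy ∧ dz, dz ∧ dx, dx ∧ dy) ↔ (e_x, e_y, e_z), the coefficients are exactly the components of curl F. Compute:
  ∂R/∂y - ∂Q/∂z = (-6*y) - (3*y) = -9*y
  ∂P/∂z - ∂R/∂x = (x - 3*y - 6*z) - (0) = x - 3*y - 6*z
  ∂Q/∂x - ∂P/∂y = (2*y) - (-3*z) = 2*y + 3*z.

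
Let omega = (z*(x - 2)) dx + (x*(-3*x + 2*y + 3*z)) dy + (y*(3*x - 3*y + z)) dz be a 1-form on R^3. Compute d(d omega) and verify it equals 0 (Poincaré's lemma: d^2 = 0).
d(d omega) = 0

Step 1: d omega = sum_{i<j} (∂f_j/∂x_i - ∂f_i/∂x_j) dx_i ∧ dx_j:
  coeff of dx ∧ dy: -6*x + 2*y + 3*z
  coeff of dx ∧ dz: -x + 3*y + 2
  coeff of dy ∧ dz: -6*y + z
Step 2: Apply d again to each 2-form coefficient. The only possible 3-form in R^3 is dx ∧ dy ∧ dz, with coefficient
  ∂(coeff of dy∧dz)/∂x - ∂(coeff of dx∧dz)/∂y + ∂(coeff of dx∧dy)/∂z
  = ∂/∂x (-6*y + z) - ∂/∂y (-x + 3*y + 2) + ∂/∂z (-6*x + 2*y + 3*z).
Each of these terms simplifies to sums of mixed partials that cancel in pairs. The result is 0 (by equality of mixed partials for smooth functions — Schwarz / Clairaut).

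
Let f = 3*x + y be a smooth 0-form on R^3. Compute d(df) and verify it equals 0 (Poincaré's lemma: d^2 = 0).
d(df) = 0

Step 1: df = sum_i (∂f/∂x_i) dx_i = (3) dx + (1) dy + (0) dz.
Step 2: Apply d again. Using the 1-form formula, the coefficient of dx ∧ dy in d(df) is ∂^2 f/∂x ∂y - ∂^2 f/∂y ∂x = (0) - (0) = 0 (equality of mixed partials for smooth f).
Similarly for dx ∧ dz and dy ∧ dz — all coefficients vanish. So d(df) = 0.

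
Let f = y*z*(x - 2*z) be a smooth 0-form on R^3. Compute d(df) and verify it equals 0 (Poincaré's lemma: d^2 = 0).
d(df) = 0

Step 1: df = sum_i (∂f/∂x_i) dx_i = (y*z) dx + (z*(x - 2*z)) dy + (y*(x - 4*z)) dz.
Step 2: Apply d again. Using the 1-form formula, the coefficient of dx ∧ dy in d(df) is ∂^2 f/∂x ∂y - ∂^2 f/∂y ∂x = (z) - (z) = 0 (equality of mixed partials for smooth f).
Similarly for dx ∧ dz and dy ∧ dz — all coefficients vanish. So d(df) = 0.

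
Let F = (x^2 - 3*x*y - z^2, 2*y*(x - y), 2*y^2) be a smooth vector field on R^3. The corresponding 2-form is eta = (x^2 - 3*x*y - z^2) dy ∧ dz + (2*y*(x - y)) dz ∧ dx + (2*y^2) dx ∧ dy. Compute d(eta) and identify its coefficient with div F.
d(eta) = (4*x - 7*y) dx ∧ dy ∧ dz; div F = 4*x - 7*y

For a 2-form in R^3 of the form above, applying d gives a 3-form with coefficient ∂P/∂x + ∂Q/∂y + ∂R/∂z:
  ∂P/∂x = 2*x - 3*y
  ∂Q/∂y = 2*x - 4*y
  ∂R/∂z = 0
Sum = 4*x - 7*y, which is exactly div F.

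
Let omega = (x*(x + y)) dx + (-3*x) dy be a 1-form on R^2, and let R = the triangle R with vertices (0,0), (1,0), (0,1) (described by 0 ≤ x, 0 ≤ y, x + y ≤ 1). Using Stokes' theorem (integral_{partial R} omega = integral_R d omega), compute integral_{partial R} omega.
integral_(partial R) omega = -5/3

Stokes: integral_partial_R omega = integral_R d omega with d omega = (∂Q/∂x - ∂P/∂y) dx ∧ dy.
  ∂Q/∂x = -3
  ∂P/∂y = x
  integrand = ∂Q/∂x - ∂P/∂y = -x - 3.
Integrating over R: integral_0^1 integral_0^{1-x} (-x - 3) dy dx = -5/3.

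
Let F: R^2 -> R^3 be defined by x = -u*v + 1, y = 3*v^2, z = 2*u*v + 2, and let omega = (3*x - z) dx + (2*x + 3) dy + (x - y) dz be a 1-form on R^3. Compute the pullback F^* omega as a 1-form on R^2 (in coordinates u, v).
F^* omega = (v*(3*u*v - 6*v^2 + 1)) du + (3*u^2*v - 18*u*v^2 + u + 30*v) dv

Using F^*(f dg) = (f ∘ F) d(g ∘ F), substitute each coordinate x_i by F_i(u, v) in f_i, and replace dx_i by d F_i = (∂F_i/∂u) du + (∂F_i/∂v) dv.
  For the x component: f_1(F) = -5*u*v + 1; d F_1 = (-v) du + (-u) dv
  For the y component: f_2(F) = -2*u*v + 5; d F_2 = (0) du + (6*v) dv
  For the z component: f_3(F) = -u*v - 3*v^2 + 1; d F_3 = (2*v) du + (2*u) dv
Combining and collecting du, dv coefficients:
  coeff of du: v*(3*u*v - 6*v^2 + 1)
  coeff of dv: 3*u^2*v - 18*u*v^2 + u + 30*v
F^* omega = (v*(3*u*v - 6*v^2 + 1)) du + (3*u^2*v - 18*u*v^2 + u + 30*v) dv.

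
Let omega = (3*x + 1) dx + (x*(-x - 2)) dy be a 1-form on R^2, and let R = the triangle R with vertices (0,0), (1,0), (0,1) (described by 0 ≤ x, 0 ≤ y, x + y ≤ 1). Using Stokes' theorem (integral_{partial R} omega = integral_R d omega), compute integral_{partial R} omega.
integral_(partial R) omega = -4/3

Stokes: integral_partial_R omega = integral_R d omega with d omega = (∂Q/∂x - ∂P/∂y) dx ∧ dy.
  ∂Q/∂x = -2*x - 2
  ∂P/∂y = 0
  integrand = ∂Q/∂x - ∂P/∂y = -2*x - 2.
Integrating over R: integral_0^1 integral_0^{1-x} (-2*x - 2) dy dx = -4/3.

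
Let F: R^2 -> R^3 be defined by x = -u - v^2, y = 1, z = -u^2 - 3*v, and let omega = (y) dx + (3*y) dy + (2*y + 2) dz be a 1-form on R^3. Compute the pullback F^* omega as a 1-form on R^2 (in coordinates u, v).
F^* omega = (-8*u - 1) du + (-2*v - 12) dv

Using F^*(f dg) = (f ∘ F) d(g ∘ F), substitute each coordinate x_i by F_i(u, v) in f_i, and replace dx_i by d F_i = (∂F_i/∂u) du + (∂F_i/∂v) dv.
  For the x component: f_1(F) = 1; d F_1 = (-1) du + (-2*v) dv
  For the y component: f_2(F) = 3; d F_2 = (0) du + (0) dv
  For the z component: f_3(F) = 4; d F_3 = (-2*u) du + (-3) dv
Combining and collecting du, dv coefficients:
  coeff of du: -8*u - 1
  coeff of dv: -2*v - 12
F^* omega = (-8*u - 1) du + (-2*v - 12) dv.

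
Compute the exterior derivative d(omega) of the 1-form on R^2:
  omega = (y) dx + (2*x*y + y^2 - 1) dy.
d(omega) = (2*y - 1) dx ∧ dy

For a 1-form omega = sum_i f_i dx_i, the exterior derivative is
  d(omega) = sum_{i < j} (∂f_j/∂x_i - ∂f_i/∂x_j) dx_i ∧ dx_j.
  coefficient of dx ∧ dy: ∂f_2/∂x - ∂f_1/∂y = ∂(2*x*y + y^2 - 1)/∂x - ∂(y)/∂y = 2*y - 1
Assembling: d(omega) = (2*y - 1) dx ∧ dy.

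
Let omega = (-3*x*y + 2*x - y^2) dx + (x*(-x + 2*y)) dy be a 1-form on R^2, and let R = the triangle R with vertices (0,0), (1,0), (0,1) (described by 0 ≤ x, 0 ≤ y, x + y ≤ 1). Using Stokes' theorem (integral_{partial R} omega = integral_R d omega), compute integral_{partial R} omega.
integral_(partial R) omega = 5/6

Stokes: integral_partial_R omega = integral_R d omega with d omega = (∂Q/∂x - ∂P/∂y) dx ∧ dy.
  ∂Q/∂x = -2*x + 2*y
  ∂P/∂y = -3*x - 2*y
  integrand = ∂Q/∂x - ∂P/∂y = x + 4*y.
Integrating over R: integral_0^1 integral_0^{1-x} (x + 4*y) dy dx = 5/6.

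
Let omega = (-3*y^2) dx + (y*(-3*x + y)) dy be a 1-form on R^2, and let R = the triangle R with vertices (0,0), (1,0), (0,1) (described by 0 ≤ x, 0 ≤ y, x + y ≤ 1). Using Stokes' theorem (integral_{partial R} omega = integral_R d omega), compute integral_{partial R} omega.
integral_(partial R) omega = 1/2

Stokes: integral_partial_R omega = integral_R d omega with d omega = (∂Q/∂x - ∂P/∂y) dx ∧ dy.
  ∂Q/∂x = -3*y
  ∂P/∂y = -6*y
  integrand = ∂Q/∂x - ∂P/∂y = 3*y.
Integrating over R: integral_0^1 integral_0^{1-x} (3*y) dy dx = 1/2.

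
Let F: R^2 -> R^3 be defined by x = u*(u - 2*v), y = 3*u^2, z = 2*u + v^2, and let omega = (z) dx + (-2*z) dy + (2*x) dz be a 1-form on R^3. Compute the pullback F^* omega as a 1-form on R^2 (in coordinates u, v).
F^* omega = (-16*u^2 - 10*u*v^2 - 12*u*v - 2*v^3) du + (2*u*(2*u*v - 2*u - 5*v^2)) dv

Using F^*(f dg) = (f ∘ F) d(g ∘ F), substitute each coordinate x_i by F_i(u, v) in f_i, and replace dx_i by d F_i = (∂F_i/∂u) du + (∂F_i/∂v) dv.
  For the x component: f_1(F) = 2*u + v^2; d F_1 = (2*u - 2*v) du + (-2*u) dv
  For the y component: f_2(F) = -4*u - 2*v^2; d F_2 = (6*u) du + (0) dv
  For the z component: f_3(F) = 2*u*(u - 2*v); d F_3 = (2) du + (2*v) dv
Combining and collecting du, dv coefficients:
  coeff of du: -16*u^2 - 10*u*v^2 - 12*u*v - 2*v^3
  coeff of dv: 2*u*(2*u*v - 2*u - 5*v^2)
F^* omega = (-16*u^2 - 10*u*v^2 - 12*u*v - 2*v^3) du + (2*u*(2*u*v - 2*u - 5*v^2)) dv.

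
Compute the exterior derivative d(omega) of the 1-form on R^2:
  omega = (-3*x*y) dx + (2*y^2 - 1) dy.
d(omega) = (3*x) dx ∧ dy

For a 1-form omega = sum_i f_i dx_i, the exterior derivative is
  d(omega) = sum_{i < j} (∂f_j/∂x_i - ∂f_i/∂x_j) dx_i ∧ dx_j.
  coefficient of dx ∧ dy: ∂f_2/∂x - ∂f_1/∂y = ∂(2*y^2 - 1)/∂x - ∂(-3*x*y)/∂y = 3*x
Assembling: d(omega) = (3*x) dx ∧ dy.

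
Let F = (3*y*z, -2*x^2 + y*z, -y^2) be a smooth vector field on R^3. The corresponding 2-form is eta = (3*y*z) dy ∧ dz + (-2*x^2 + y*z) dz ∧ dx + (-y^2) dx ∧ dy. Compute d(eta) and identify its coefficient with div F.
d(eta) = (z) dx ∧ dy ∧ dz; div F = z

For a 2-form in R^3 of the form above, applying d gives a 3-form with coefficient ∂P/∂x + ∂Q/∂y + ∂R/∂z:
  ∂P/∂x = 0
  ∂Q/∂y = z
  ∂R/∂z = 0
Sum = z, which is exactly div F.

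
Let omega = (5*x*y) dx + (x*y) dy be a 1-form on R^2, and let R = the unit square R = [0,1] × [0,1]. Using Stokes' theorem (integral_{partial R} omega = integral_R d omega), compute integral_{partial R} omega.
integral_(partial R) omega = -2

Stokes: integral_partial_R omega = integral_R d omega with d omega = (∂Q/∂x - ∂P/∂y) dx ∧ dy.
  ∂Q/∂x = y
  ∂P/∂y = 5*x
  integrand = ∂Q/∂x - ∂P/∂y = -5*x + y.
Integrating over R: integral_0^1 integral_0^1 (-5*x + y) dx dy = -2.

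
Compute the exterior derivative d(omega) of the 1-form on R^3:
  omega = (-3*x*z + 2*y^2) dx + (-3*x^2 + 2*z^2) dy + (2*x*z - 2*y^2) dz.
d(omega) = (-6*x - 4*y) dx ∧ dy + (3*x + 2*z) dx ∧ dz + (-4*y - 4*z) dy ∧ dz

For a 1-form omega = sum_i f_i dx_i, the exterior derivative is
  d(omega) = sum_{i < j} (∂f_j/∂x_i - ∂f_i/∂x_j) dx_i ∧ dx_j.
  coefficient of dx ∧ dy: ∂f_2/∂x - ∂f_1/∂y = ∂(-3*x^2 + 2*z^2)/∂x - ∂(-3*x*z + 2*y^2)/∂y = -6*x - 4*y
  coefficient of dx ∧ dz: ∂f_3/∂x - ∂f_1/∂z = ∂(2*x*z - 2*y^2)/∂x - ∂(-3*x*z + 2*y^2)/∂z = 3*x + 2*z
  coefficient of dy ∧ dz: ∂f_3/∂y - ∂f_2/∂z = ∂(2*x*z - 2*y^2)/∂y - ∂(-3*x^2 + 2*z^2)/∂z = -4*y - 4*z
Assembling: d(omega) = (-6*x - 4*y) dx ∧ dy + (3*x + 2*z) dx ∧ dz + (-4*y - 4*z) dy ∧ dz.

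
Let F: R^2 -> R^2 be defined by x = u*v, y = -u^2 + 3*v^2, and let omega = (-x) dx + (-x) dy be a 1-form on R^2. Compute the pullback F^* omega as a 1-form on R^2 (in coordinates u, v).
F^* omega = (u*v*(2*u - v)) du + (u*v*(-u - 6*v)) dv

Using F^*(f dg) = (f ∘ F) d(g ∘ F), substitute each coordinate x_i by F_i(u, v) in f_i, and replace dx_i by d F_i = (∂F_i/∂u) du + (∂F_i/∂v) dv.
  For the x component: f_1(F) = -u*v; d F_1 = (v) du + (u) dv
  For the y component: f_2(F) = -u*v; d F_2 = (-2*u) du + (6*v) dv
Combining and collecting du, dv coefficients:
  coeff of du: u*v*(2*u - v)
  coeff of dv: u*v*(-u - 6*v)
F^* omega = (u*v*(2*u - v)) du + (u*v*(-u - 6*v)) dv.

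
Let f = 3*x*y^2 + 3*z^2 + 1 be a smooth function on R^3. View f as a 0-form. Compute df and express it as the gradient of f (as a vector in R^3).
df = (3*y^2) dx + (6*x*y) dy + (6*z) dz; grad f = (3*y^2, 6*x*y, 6*z)

For a 0-form f, d f = (∂f/∂x) dx + (∂f/∂y) dy + (∂f/∂z) dz. The components of the vector representation are exactly the entries of grad f in Cartesian coordinates:
  ∂f/∂x = 3*y^2
  ∂f/∂y = 6*x*y
  ∂f/∂z = 6*z.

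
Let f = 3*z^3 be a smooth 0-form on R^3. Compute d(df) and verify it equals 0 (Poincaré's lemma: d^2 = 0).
d(df) = 0

Step 1: df = sum_i (∂f/∂x_i) dx_i = (0) dx + (0) dy + (9*z^2) dz.
Step 2: Apply d again. Using the 1-form formula, the coefficient of dx ∧ dy in d(df) is ∂^2 f/∂x ∂y - ∂^2 f/∂y ∂x = (0) - (0) = 0 (equality of mixed partials for smooth f).
Similarly for dx ∧ dz and dy ∧ dz — all coefficients vanish. So d(df) = 0.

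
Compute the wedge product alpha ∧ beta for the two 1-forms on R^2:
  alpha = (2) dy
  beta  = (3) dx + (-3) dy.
alpha ∧ beta = (-6) dx ∧ dy

Distribute the wedge, using dx_i ∧ dx_j = -dx_j ∧ dx_i and dx_i ∧ dx_i = 0. For each pair (i, j) with i < j, the coefficient of dx_i ∧ dx_j in alpha ∧ beta is (alpha_i * beta_j - alpha_j * beta_i). Collecting: alpha ∧ beta = (-6) dx ∧ dy.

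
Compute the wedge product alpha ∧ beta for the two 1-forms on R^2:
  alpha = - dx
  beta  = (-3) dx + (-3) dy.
alpha ∧ beta = (3) dx ∧ dy

Distribute the wedge, using dx_i ∧ dx_j = -dx_j ∧ dx_i and dx_i ∧ dx_i = 0. For each pair (i, j) with i < j, the coefficient of dx_i ∧ dx_j in alpha ∧ beta is (alpha_i * beta_j - alpha_j * beta_i). Collecting: alpha ∧ beta = (3) dx ∧ dy.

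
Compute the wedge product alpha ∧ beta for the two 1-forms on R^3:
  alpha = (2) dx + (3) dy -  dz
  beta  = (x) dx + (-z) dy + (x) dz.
alpha ∧ beta = (-3*x - 2*z) dx ∧ dy + (3*x) dx ∧ dz + (3*x - z) dy ∧ dz

Distribute the wedge, using dx_i ∧ dx_j = -dx_j ∧ dx_i and dx_i ∧ dx_i = 0. For each pair (i, j) with i < j, the coefficient of dx_i ∧ dx_j in alpha ∧ beta is (alpha_i * beta_j - alpha_j * beta_i). Collecting: alpha ∧ beta = (-3*x - 2*z) dx ∧ dy + (3*x) dx ∧ dz + (3*x - z) dy ∧ dz.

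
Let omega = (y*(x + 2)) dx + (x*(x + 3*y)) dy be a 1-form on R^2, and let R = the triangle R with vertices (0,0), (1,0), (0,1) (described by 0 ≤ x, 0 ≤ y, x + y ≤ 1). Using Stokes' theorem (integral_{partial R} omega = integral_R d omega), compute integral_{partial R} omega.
integral_(partial R) omega = -1/3

Stokes: integral_partial_R omega = integral_R d omega with d omega = (∂Q/∂x - ∂P/∂y) dx ∧ dy.
  ∂Q/∂x = 2*x + 3*y
  ∂P/∂y = x + 2
  integrand = ∂Q/∂x - ∂P/∂y = x + 3*y - 2.
Integrating over R: integral_0^1 integral_0^{1-x} (x + 3*y - 2) dy dx = -1/3.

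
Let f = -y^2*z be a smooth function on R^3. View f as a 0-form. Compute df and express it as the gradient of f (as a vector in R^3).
df = (0) dx + (-2*y*z) dy + (-y^2) dz; grad f = (0, -2*y*z, -y^2)

For a 0-form f, d f = (∂f/∂x) dx + (∂f/∂y) dy + (∂f/∂z) dz. The components of the vector representation are exactly the entries of grad f in Cartesian coordinates:
  ∂f/∂x = 0
  ∂f/∂y = -2*y*z
  ∂f/∂z = -y^2.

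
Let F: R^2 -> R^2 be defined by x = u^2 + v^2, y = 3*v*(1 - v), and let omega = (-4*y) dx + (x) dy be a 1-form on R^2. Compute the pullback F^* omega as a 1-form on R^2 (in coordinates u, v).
F^* omega = (24*u*v*(v - 1)) du + (-6*u^2*v + 3*u^2 + 18*v^3 - 21*v^2) dv

Using F^*(f dg) = (f ∘ F) d(g ∘ F), substitute each coordinate x_i by F_i(u, v) in f_i, and replace dx_i by d F_i = (∂F_i/∂u) du + (∂F_i/∂v) dv.
  For the x component: f_1(F) = 12*v*(v - 1); d F_1 = (2*u) du + (2*v) dv
  For the y component: f_2(F) = u^2 + v^2; d F_2 = (0) du + (3 - 6*v) dv
Combining and collecting du, dv coefficients:
  coeff of du: 24*u*v*(v - 1)
  coeff of dv: -6*u^2*v + 3*u^2 + 18*v^3 - 21*v^2
F^* omega = (24*u*v*(v - 1)) du + (-6*u^2*v + 3*u^2 + 18*v^3 - 21*v^2) dv.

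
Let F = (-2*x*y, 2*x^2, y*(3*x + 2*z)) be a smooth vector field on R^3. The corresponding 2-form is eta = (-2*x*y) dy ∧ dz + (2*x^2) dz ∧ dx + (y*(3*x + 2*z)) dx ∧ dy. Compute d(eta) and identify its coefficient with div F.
d(eta) = (0) dx ∧ dy ∧ dz; div F = 0

For a 2-form in R^3 of the form above, applying d gives a 3-form with coefficient ∂P/∂x + ∂Q/∂y + ∂R/∂z:
  ∂P/∂x = -2*y
  ∂Q/∂y = 0
  ∂R/∂z = 2*y
Sum = 0, which is exactly div F.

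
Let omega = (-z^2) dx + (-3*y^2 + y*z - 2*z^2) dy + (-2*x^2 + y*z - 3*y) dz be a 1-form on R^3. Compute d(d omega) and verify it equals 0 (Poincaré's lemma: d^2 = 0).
d(d omega) = 0

Step 1: d omega = sum_{i<j} (∂f_j/∂x_i - ∂f_i/∂x_j) dx_i ∧ dx_j:
  coeff of dx ∧ dy: 0
  coeff of dx ∧ dz: -4*x + 2*z
  coeff of dy ∧ dz: -y + 5*z - 3
Step 2: Apply d again to each 2-form coefficient. The only possible 3-form in R^3 is dx ∧ dy ∧ dz, with coefficient
  ∂(coeff of dy∧dz)/∂x - ∂(coeff of dx∧dz)/∂y + ∂(coeff of dx∧dy)/∂z
  = ∂/∂x (-y + 5*z - 3) - ∂/∂y (-4*x + 2*z) + ∂/∂z (0).
Each of these terms simplifies to sums of mixed partials that cancel in pairs. The result is 0 (by equality of mixed partials for smooth functions — Schwarz / Clairaut).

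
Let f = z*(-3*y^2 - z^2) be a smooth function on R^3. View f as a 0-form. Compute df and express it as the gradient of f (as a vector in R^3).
df = (0) dx + (-6*y*z) dy + (-3*y^2 - 3*z^2) dz; grad f = (0, -6*y*z, -3*y^2 - 3*z^2)

For a 0-form f, d f = (∂f/∂x) dx + (∂f/∂y) dy + (∂f/∂z) dz. The components of the vector representation are exactly the entries of grad f in Cartesian coordinates:
  ∂f/∂x = 0
  ∂f/∂y = -6*y*z
  ∂f/∂z = -3*y^2 - 3*z^2.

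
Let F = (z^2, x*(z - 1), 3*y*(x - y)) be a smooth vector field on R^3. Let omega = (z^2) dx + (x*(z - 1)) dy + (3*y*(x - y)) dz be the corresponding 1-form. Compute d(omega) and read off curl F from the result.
d(omega) = (2*x - 6*y) dy ∧ dz + (-3*y + 2*z) dz ∧ dx + (z - 1) dx ∧ dy; curl F = (2*x - 6*y, -3*y + 2*z, z - 1)

d omega = sum_{i<j} (∂f_j/∂x_i - ∂f_i/∂x_j) dx_i ∧ dx_j. Under the identification (dy ∧ dz, dz ∧ dx, dx ∧ dy) ↔ (e_x, e_y, e_z), the coefficients are exactly the components of curl F. Compute:
  ∂R/∂y - ∂Q/∂z = (3*x - 6*y) - (x) = 2*x - 6*y
  ∂P/∂z - ∂R/∂x = (2*z) - (3*y) = -3*y + 2*z
  ∂Q/∂x - ∂P/∂y = (z - 1) - (0) = z - 1.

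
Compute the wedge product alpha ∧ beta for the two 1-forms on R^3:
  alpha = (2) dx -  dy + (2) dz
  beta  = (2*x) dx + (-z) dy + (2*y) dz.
alpha ∧ beta = (2*x - 2*z) dx ∧ dy + (-4*x + 4*y) dx ∧ dz + (-2*y + 2*z) dy ∧ dz

Distribute the wedge, using dx_i ∧ dx_j = -dx_j ∧ dx_i and dx_i ∧ dx_i = 0. For each pair (i, j) with i < j, the coefficient of dx_i ∧ dx_j in alpha ∧ beta is (alpha_i * beta_j - alpha_j * beta_i). Collecting: alpha ∧ beta = (2*x - 2*z) dx ∧ dy + (-4*x + 4*y) dx ∧ dz + (-2*y + 2*z) dy ∧ dz.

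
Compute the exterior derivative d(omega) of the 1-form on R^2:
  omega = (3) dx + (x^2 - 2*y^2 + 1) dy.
d(omega) = (2*x) dx ∧ dy

For a 1-form omega = sum_i f_i dx_i, the exterior derivative is
  d(omega) = sum_{i < j} (∂f_j/∂x_i - ∂f_i/∂x_j) dx_i ∧ dx_j.
  coefficient of dx ∧ dy: ∂f_2/∂x - ∂f_1/∂y = ∂(x^2 - 2*y^2 + 1)/∂x - ∂(3)/∂y = 2*x
Assembling: d(omega) = (2*x) dx ∧ dy.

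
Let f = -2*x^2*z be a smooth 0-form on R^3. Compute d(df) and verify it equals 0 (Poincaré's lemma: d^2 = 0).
d(df) = 0

Step 1: df = sum_i (∂f/∂x_i) dx_i = (-4*x*z) dx + (0) dy + (-2*x^2) dz.
Step 2: Apply d again. Using the 1-form formula, the coefficient of dx ∧ dy in d(df) is ∂^2 f/∂x ∂y - ∂^2 f/∂y ∂x = (0) - (0) = 0 (equality of mixed partials for smooth f).
Similarly for dx ∧ dz and dy ∧ dz — all coefficients vanish. So d(df) = 0.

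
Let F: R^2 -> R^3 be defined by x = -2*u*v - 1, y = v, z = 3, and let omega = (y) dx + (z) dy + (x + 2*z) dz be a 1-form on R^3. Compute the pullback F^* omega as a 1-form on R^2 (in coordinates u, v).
F^* omega = (-2*v^2) du + (-2*u*v + 3) dv

Using F^*(f dg) = (f ∘ F) d(g ∘ F), substitute each coordinate x_i by F_i(u, v) in f_i, and replace dx_i by d F_i = (∂F_i/∂u) du + (∂F_i/∂v) dv.
  For the x component: f_1(F) = v; d F_1 = (-2*v) du + (-2*u) dv
  For the y component: f_2(F) = 3; d F_2 = (0) du + (1) dv
  For the z component: f_3(F) = -2*u*v + 5; d F_3 = (0) du + (0) dv
Combining and collecting du, dv coefficients:
  coeff of du: -2*v^2
  coeff of dv: -2*u*v + 3
F^* omega = (-2*v^2) du + (-2*u*v + 3) dv.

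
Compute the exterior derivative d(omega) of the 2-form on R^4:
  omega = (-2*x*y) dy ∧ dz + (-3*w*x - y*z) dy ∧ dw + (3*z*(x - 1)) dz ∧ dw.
d(omega) = (-2*y) dx ∧ dy ∧ dz + (-3*w) dx ∧ dy ∧ dw + (y) dy ∧ dz ∧ dw + (3*z) dx ∧ dz ∧ dw

For a 2-form omega = sum_{i<j} g_{ij} dx_i ∧ dx_j, the exterior derivative is
  d(omega) = sum_{i<j} d(g_{ij}) ∧ dx_i ∧ dx_j = sum_{i<j, k} (∂g_{ij}/∂x_k) dx_k ∧ dx_i ∧ dx_j.
Expand each term, using dx_k ∧ dx_i ∧ dx_j = sgn(permutation) dx_{(a)} ∧ dx_{(b)} ∧ dx_{(c)} with (a < b < c) sorted:
  d(-2*x*y) includes (∂/∂x)(-2*x*y) dx = (-2*y) dx, which multiplied by dy ∧ dz gives (-2*y) dx ∧ dy ∧ dz
  d(-3*w*x - y*z) includes (∂/∂x)(-3*w*x - y*z) dx = (-3*w) dx, which multiplied by dy ∧ dw gives (-3*w) dx ∧ dy ∧ dw
  d(-3*w*x - y*z) includes (∂/∂z)(-3*w*x - y*z) dz = (-y) dz, which multiplied by dy ∧ dw gives (y) dy ∧ dz ∧ dw
  d(3*z*(x - 1)) includes (∂/∂x)(3*z*(x - 1)) dx = (3*z) dx, which multiplied by dz ∧ dw gives (3*z) dx ∧ dz ∧ dw
Collecting like 3-forms: d(omega) = (-2*y) dx ∧ dy ∧ dz + (-3*w) dx ∧ dy ∧ dw + (y) dy ∧ dz ∧ dw + (3*z) dx ∧ dz ∧ dw.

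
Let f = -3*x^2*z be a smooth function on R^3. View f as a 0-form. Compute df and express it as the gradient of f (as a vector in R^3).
df = (-6*x*z) dx + (0) dy + (-3*x^2) dz; grad f = (-6*x*z, 0, -3*x^2)

For a 0-form f, d f = (∂f/∂x) dx + (∂f/∂y) dy + (∂f/∂z) dz. The components of the vector representation are exactly the entries of grad f in Cartesian coordinates:
  ∂f/∂x = -6*x*z
  ∂f/∂y = 0
  ∂f/∂z = -3*x^2.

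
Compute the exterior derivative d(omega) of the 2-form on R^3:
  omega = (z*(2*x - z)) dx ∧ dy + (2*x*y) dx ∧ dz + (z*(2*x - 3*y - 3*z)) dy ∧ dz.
d(omega) = 0

For a 2-form omega = sum_{i<j} g_{ij} dx_i ∧ dx_j, the exterior derivative is
  d(omega) = sum_{i<j} d(g_{ij}) ∧ dx_i ∧ dx_j = sum_{i<j, k} (∂g_{ij}/∂x_k) dx_k ∧ dx_i ∧ dx_j.
Expand each term, using dx_k ∧ dx_i ∧ dx_j = sgn(permutation) dx_{(a)} ∧ dx_{(b)} ∧ dx_{(c)} with (a < b < c) sorted:
  d(z*(2*x - z)) includes (∂/∂z)(z*(2*x - z)) dz = (2*x - 2*z) dz, which multiplied by dx ∧ dy gives (2*x - 2*z) dx ∧ dy ∧ dz
  d(2*x*y) includes (∂/∂y)(2*x*y) dy = (2*x) dy, which multiplied by dx ∧ dz gives (-2*x) dx ∧ dy ∧ dz
  d(z*(2*x - 3*y - 3*z)) includes (∂/∂x)(z*(2*x - 3*y - 3*z)) dx = (2*z) dx, which multiplied by dy ∧ dz gives (2*z) dx ∧ dy ∧ dz
Collecting like 3-forms: d(omega) = 0.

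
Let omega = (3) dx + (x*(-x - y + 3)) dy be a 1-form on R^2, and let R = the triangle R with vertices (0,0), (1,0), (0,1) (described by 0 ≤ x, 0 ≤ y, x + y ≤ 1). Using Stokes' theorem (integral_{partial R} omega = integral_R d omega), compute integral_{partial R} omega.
integral_(partial R) omega = 1

Stokes: integral_partial_R omega = integral_R d omega with d omega = (∂Q/∂x - ∂P/∂y) dx ∧ dy.
  ∂Q/∂x = -2*x - y + 3
  ∂P/∂y = 0
  integrand = ∂Q/∂x - ∂P/∂y = -2*x - y + 3.
Integrating over R: integral_0^1 integral_0^{1-x} (-2*x - y + 3) dy dx = 1.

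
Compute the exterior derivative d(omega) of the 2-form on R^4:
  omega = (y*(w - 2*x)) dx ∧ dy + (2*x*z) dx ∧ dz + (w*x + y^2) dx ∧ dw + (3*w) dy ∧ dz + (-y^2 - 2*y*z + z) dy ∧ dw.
d(omega) = (-y) dx ∧ dy ∧ dw + (2*y + 2) dy ∧ dz ∧ dw

For a 2-form omega = sum_{i<j} g_{ij} dx_i ∧ dx_j, the exterior derivative is
  d(omega) = sum_{i<j} d(g_{ij}) ∧ dx_i ∧ dx_j = sum_{i<j, k} (∂g_{ij}/∂x_k) dx_k ∧ dx_i ∧ dx_j.
Expand each term, using dx_k ∧ dx_i ∧ dx_j = sgn(permutation) dx_{(a)} ∧ dx_{(b)} ∧ dx_{(c)} with (a < b < c) sorted:
  d(y*(w - 2*x)) includes (∂/∂w)(y*(w - 2*x)) dw = (y) dw, which multiplied by dx ∧ dy gives (y) dx ∧ dy ∧ dw
  d(w*x + y^2) includes (∂/∂y)(w*x + y^2) dy = (2*y) dy, which multiplied by dx ∧ dw gives (-2*y) dx ∧ dy ∧ dw
  d(3*w) includes (∂/∂w)(3*w) dw = (3) dw, which multiplied by dy ∧ dz gives (3) dy ∧ dz ∧ dw
  d(-y^2 - 2*y*z + z) includes (∂/∂z)(-y^2 - 2*y*z + z) dz = (1 - 2*y) dz, which multiplied by dy ∧ dw gives (2*y - 1) dy ∧ dz ∧ dw
Collecting like 3-forms: d(omega) = (-y) dx ∧ dy ∧ dw + (2*y + 2) dy ∧ dz ∧ dw.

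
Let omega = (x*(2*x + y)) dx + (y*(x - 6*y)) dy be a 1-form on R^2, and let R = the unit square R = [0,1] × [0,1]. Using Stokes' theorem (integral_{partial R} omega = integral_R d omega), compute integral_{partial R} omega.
integral_(partial R) omega = 0

Stokes: integral_partial_R omega = integral_R d omega with d omega = (∂Q/∂x - ∂P/∂y) dx ∧ dy.
  ∂Q/∂x = y
  ∂P/∂y = x
  integrand = ∂Q/∂x - ∂P/∂y = -x + y.
Integrating over R: integral_0^1 integral_0^1 (-x + y) dx dy = 0.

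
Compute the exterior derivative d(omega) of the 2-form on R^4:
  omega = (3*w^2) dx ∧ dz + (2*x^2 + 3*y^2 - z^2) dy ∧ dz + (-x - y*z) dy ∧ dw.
d(omega) = (6*w) dx ∧ dz ∧ dw + (4*x) dx ∧ dy ∧ dz + (-1) dx ∧ dy ∧ dw + (y) dy ∧ dz ∧ dw

For a 2-form omega = sum_{i<j} g_{ij} dx_i ∧ dx_j, the exterior derivative is
  d(omega) = sum_{i<j} d(g_{ij}) ∧ dx_i ∧ dx_j = sum_{i<j, k} (∂g_{ij}/∂x_k) dx_k ∧ dx_i ∧ dx_j.
Expand each term, using dx_k ∧ dx_i ∧ dx_j = sgn(permutation) dx_{(a)} ∧ dx_{(b)} ∧ dx_{(c)} with (a < b < c) sorted:
  d(3*w^2) includes (∂/∂w)(3*w^2) dw = (6*w) dw, which multiplied by dx ∧ dz gives (6*w) dx ∧ dz ∧ dw
  d(2*x^2 + 3*y^2 - z^2) includes (∂/∂x)(2*x^2 + 3*y^2 - z^2) dx = (4*x) dx, which multiplied by dy ∧ dz gives (4*x) dx ∧ dy ∧ dz
  d(-x - y*z) includes (∂/∂x)(-x - y*z) dx = (-1) dx, which multiplied by dy ∧ dw gives (-1) dx ∧ dy ∧ dw
  d(-x - y*z) includes (∂/∂z)(-x - y*z) dz = (-y) dz, which multiplied by dy ∧ dw gives (y) dy ∧ dz ∧ dw
Collecting like 3-forms: d(omega) = (6*w) dx ∧ dz ∧ dw + (4*x) dx ∧ dy ∧ dz + (-1) dx ∧ dy ∧ dw + (y) dy ∧ dz ∧ dw.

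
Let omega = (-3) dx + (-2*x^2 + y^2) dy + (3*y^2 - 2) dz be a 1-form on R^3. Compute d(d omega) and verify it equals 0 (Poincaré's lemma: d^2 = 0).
d(d omega) = 0

Step 1: d omega = sum_{i<j} (∂f_j/∂x_i - ∂f_i/∂x_j) dx_i ∧ dx_j:
  coeff of dx ∧ dy: -4*x
  coeff of dx ∧ dz: 0
  coeff of dy ∧ dz: 6*y
Step 2: Apply d again to each 2-form coefficient. The only possible 3-form in R^3 is dx ∧ dy ∧ dz, with coefficient
  ∂(coeff of dy∧dz)/∂x - ∂(coeff of dx∧dz)/∂y + ∂(coeff of dx∧dy)/∂z
  = ∂/∂x (6*y) - ∂/∂y (0) + ∂/∂z (-4*x).
Each of these terms simplifies to sums of mixed partials that cancel in pairs. The result is 0 (by equality of mixed partials for smooth functions — Schwarz / Clairaut).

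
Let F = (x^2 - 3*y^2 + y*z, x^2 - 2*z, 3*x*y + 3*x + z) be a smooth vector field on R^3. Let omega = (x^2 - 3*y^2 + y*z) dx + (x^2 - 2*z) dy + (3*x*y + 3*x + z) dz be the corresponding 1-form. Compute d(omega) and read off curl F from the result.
d(omega) = (3*x + 2) dy ∧ dz + (-2*y - 3) dz ∧ dx + (2*x + 6*y - z) dx ∧ dy; curl F = (3*x + 2, -2*y - 3, 2*x + 6*y - z)

d omega = sum_{i<j} (∂f_j/∂x_i - ∂f_i/∂x_j) dx_i ∧ dx_j. Under the identification (dy ∧ dz, dz ∧ dx, dx ∧ dy) ↔ (e_x, e_y, e_z), the coefficients are exactly the components of curl F. Compute:
  ∂R/∂y - ∂Q/∂z = (3*x) - (-2) = 3*x + 2
  ∂P/∂z - ∂R/∂x = (y) - (3*y + 3) = -2*y - 3
  ∂Q/∂x - ∂P/∂y = (2*x) - (-6*y + z) = 2*x + 6*y - z.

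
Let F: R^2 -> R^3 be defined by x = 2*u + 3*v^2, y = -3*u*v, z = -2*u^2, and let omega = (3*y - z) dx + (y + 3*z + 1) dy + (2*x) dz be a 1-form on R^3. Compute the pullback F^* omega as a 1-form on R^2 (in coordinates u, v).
F^* omega = (18*u^2*v - 12*u^2 - 15*u*v^2 - 18*u*v - 3*v) du + (3*u*(6*u^2 + 7*u*v - 18*v^2 - 1)) dv

Using F^*(f dg) = (f ∘ F) d(g ∘ F), substitute each coordinate x_i by F_i(u, v) in f_i, and replace dx_i by d F_i = (∂F_i/∂u) du + (∂F_i/∂v) dv.
  For the x component: f_1(F) = u*(2*u - 9*v); d F_1 = (2) du + (6*v) dv
  For the y component: f_2(F) = -6*u^2 - 3*u*v + 1; d F_2 = (-3*v) du + (-3*u) dv
  For the z component: f_3(F) = 4*u + 6*v^2; d F_3 = (-4*u) du + (0) dv
Combining and collecting du, dv coefficients:
  coeff of du: 18*u^2*v - 12*u^2 - 15*u*v^2 - 18*u*v - 3*v
  coeff of dv: 3*u*(6*u^2 + 7*u*v - 18*v^2 - 1)
F^* omega = (18*u^2*v - 12*u^2 - 15*u*v^2 - 18*u*v - 3*v) du + (3*u*(6*u^2 + 7*u*v - 18*v^2 - 1)) dv.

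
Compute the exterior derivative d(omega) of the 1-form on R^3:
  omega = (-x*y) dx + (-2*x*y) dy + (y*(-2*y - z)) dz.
d(omega) = (x - 2*y) dx ∧ dy + (-4*y - z) dy ∧ dz

For a 1-form omega = sum_i f_i dx_i, the exterior derivative is
  d(omega) = sum_{i < j} (∂f_j/∂x_i - ∂f_i/∂x_j) dx_i ∧ dx_j.
  coefficient of dx ∧ dy: ∂f_2/∂x - ∂f_1/∂y = ∂(-2*x*y)/∂x - ∂(-x*y)/∂y = x - 2*y
  coefficient of dy ∧ dz: ∂f_3/∂y - ∂f_2/∂z = ∂(y*(-2*y - z))/∂y - ∂(-2*x*y)/∂z = -4*y - z
Assembling: d(omega) = (x - 2*y) dx ∧ dy + (-4*y - z) dy ∧ dz.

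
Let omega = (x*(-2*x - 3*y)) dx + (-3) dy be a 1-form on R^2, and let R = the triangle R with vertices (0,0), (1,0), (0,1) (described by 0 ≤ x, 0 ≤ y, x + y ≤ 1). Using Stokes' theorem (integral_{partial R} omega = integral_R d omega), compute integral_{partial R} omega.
integral_(partial R) omega = 1/2

Stokes: integral_partial_R omega = integral_R d omega with d omega = (∂Q/∂x - ∂P/∂y) dx ∧ dy.
  ∂Q/∂x = 0
  ∂P/∂y = -3*x
  integrand = ∂Q/∂x - ∂P/∂y = 3*x.
Integrating over R: integral_0^1 integral_0^{1-x} (3*x) dy dx = 1/2.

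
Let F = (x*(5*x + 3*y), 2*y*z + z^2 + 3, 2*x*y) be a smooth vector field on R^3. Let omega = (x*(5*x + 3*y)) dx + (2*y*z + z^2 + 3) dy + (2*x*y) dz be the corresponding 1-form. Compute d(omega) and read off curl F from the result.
d(omega) = (2*x - 2*y - 2*z) dy ∧ dz + (-2*y) dz ∧ dx + (-3*x) dx ∧ dy; curl F = (2*x - 2*y - 2*z, -2*y, -3*x)

d omega = sum_{i<j} (∂f_j/∂x_i - ∂f_i/∂x_j) dx_i ∧ dx_j. Under the identification (dy ∧ dz, dz ∧ dx, dx ∧ dy) ↔ (e_x, e_y, e_z), the coefficients are exactly the components of curl F. Compute:
  ∂R/∂y - ∂Q/∂z = (2*x) - (2*y + 2*z) = 2*x - 2*y - 2*z
  ∂P/∂z - ∂R/∂x = (0) - (2*y) = -2*y
  ∂Q/∂x - ∂P/∂y = (0) - (3*x) = -3*x.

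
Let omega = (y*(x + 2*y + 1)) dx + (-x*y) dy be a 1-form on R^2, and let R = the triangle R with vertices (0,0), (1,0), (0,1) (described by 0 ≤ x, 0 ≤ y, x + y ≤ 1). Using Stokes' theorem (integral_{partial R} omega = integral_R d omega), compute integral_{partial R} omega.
integral_(partial R) omega = -3/2

Stokes: integral_partial_R omega = integral_R d omega with d omega = (∂Q/∂x - ∂P/∂y) dx ∧ dy.
  ∂Q/∂x = -y
  ∂P/∂y = x + 4*y + 1
  integrand = ∂Q/∂x - ∂P/∂y = -x - 5*y - 1.
Integrating over R: integral_0^1 integral_0^{1-x} (-x - 5*y - 1) dy dx = -3/2.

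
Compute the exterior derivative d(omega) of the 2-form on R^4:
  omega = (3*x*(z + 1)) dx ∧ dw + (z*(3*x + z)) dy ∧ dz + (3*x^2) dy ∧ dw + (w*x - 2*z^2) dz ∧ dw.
d(omega) = (w - 3*x) dx ∧ dz ∧ dw + (3*z) dx ∧ dy ∧ dz + (6*x) dx ∧ dy ∧ dw

For a 2-form omega = sum_{i<j} g_{ij} dx_i ∧ dx_j, the exterior derivative is
  d(omega) = sum_{i<j} d(g_{ij}) ∧ dx_i ∧ dx_j = sum_{i<j, k} (∂g_{ij}/∂x_k) dx_k ∧ dx_i ∧ dx_j.
Expand each term, using dx_k ∧ dx_i ∧ dx_j = sgn(permutation) dx_{(a)} ∧ dx_{(b)} ∧ dx_{(c)} with (a < b < c) sorted:
  d(3*x*(z + 1)) includes (∂/∂z)(3*x*(z + 1)) dz = (3*x) dz, which multiplied by dx ∧ dw gives (-3*x) dx ∧ dz ∧ dw
  d(z*(3*x + z)) includes (∂/∂x)(z*(3*x + z)) dx = (3*z) dx, which multiplied by dy ∧ dz gives (3*z) dx ∧ dy ∧ dz
  d(3*x^2) includes (∂/∂x)(3*x^2) dx = (6*x) dx, which multiplied by dy ∧ dw gives (6*x) dx ∧ dy ∧ dw
  d(w*x - 2*z^2) includes (∂/∂x)(w*x - 2*z^2) dx = (w) dx, which multiplied by dz ∧ dw gives (w) dx ∧ dz ∧ dw
Collecting like 3-forms: d(omega) = (w - 3*x) dx ∧ dz ∧ dw + (3*z) dx ∧ dy ∧ dz + (6*x) dx ∧ dy ∧ dw.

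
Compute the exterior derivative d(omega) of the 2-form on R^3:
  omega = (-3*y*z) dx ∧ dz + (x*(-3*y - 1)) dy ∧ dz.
d(omega) = (-3*y + 3*z - 1) dx ∧ dy ∧ dz

For a 2-form omega = sum_{i<j} g_{ij} dx_i ∧ dx_j, the exterior derivative is
  d(omega) = sum_{i<j} d(g_{ij}) ∧ dx_i ∧ dx_j = sum_{i<j, k} (∂g_{ij}/∂x_k) dx_k ∧ dx_i ∧ dx_j.
Expand each term, using dx_k ∧ dx_i ∧ dx_j = sgn(permutation) dx_{(a)} ∧ dx_{(b)} ∧ dx_{(c)} with (a < b < c) sorted:
  d(-3*y*z) includes (∂/∂y)(-3*y*z) dy = (-3*z) dy, which multiplied by dx ∧ dz gives (3*z) dx ∧ dy ∧ dz
  d(x*(-3*y - 1)) includes (∂/∂x)(x*(-3*y - 1)) dx = (-3*y - 1) dx, which multiplied by dy ∧ dz gives (-3*y - 1) dx ∧ dy ∧ dz
Collecting like 3-forms: d(omega) = (-3*y + 3*z - 1) dx ∧ dy ∧ dz.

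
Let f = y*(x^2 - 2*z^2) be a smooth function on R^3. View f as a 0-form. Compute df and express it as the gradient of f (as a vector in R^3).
df = (2*x*y) dx + (x^2 - 2*z^2) dy + (-4*y*z) dz; grad f = (2*x*y, x^2 - 2*z^2, -4*y*z)

For a 0-form f, d f = (∂f/∂x) dx + (∂f/∂y) dy + (∂f/∂z) dz. The components of the vector representation are exactly the entries of grad f in Cartesian coordinates:
  ∂f/∂x = 2*x*y
  ∂f/∂y = x^2 - 2*z^2
  ∂f/∂z = -4*y*z.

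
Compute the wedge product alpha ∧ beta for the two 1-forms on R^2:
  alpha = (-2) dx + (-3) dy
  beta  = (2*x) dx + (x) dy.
alpha ∧ beta = (4*x) dx ∧ dy

Distribute the wedge, using dx_i ∧ dx_j = -dx_j ∧ dx_i and dx_i ∧ dx_i = 0. For each pair (i, j) with i < j, the coefficient of dx_i ∧ dx_j in alpha ∧ beta is (alpha_i * beta_j - alpha_j * beta_i). Collecting: alpha ∧ beta = (4*x) dx ∧ dy.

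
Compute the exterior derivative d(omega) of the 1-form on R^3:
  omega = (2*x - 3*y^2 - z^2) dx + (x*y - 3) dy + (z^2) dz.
d(omega) = (7*y) dx ∧ dy + (2*z) dx ∧ dz

For a 1-form omega = sum_i f_i dx_i, the exterior derivative is
  d(omega) = sum_{i < j} (∂f_j/∂x_i - ∂f_i/∂x_j) dx_i ∧ dx_j.
  coefficient of dx ∧ dy: ∂f_2/∂x - ∂f_1/∂y = ∂(x*y - 3)/∂x - ∂(2*x - 3*y^2 - z^2)/∂y = 7*y
  coefficient of dx ∧ dz: ∂f_3/∂x - ∂f_1/∂z = ∂(z^2)/∂x - ∂(2*x - 3*y^2 - z^2)/∂z = 2*z
Assembling: d(omega) = (7*y) dx ∧ dy + (2*z) dx ∧ dz.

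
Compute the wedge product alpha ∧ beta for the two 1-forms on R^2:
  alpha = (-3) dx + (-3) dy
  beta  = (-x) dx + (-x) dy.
alpha ∧ beta = 0

Distribute the wedge, using dx_i ∧ dx_j = -dx_j ∧ dx_i and dx_i ∧ dx_i = 0. For each pair (i, j) with i < j, the coefficient of dx_i ∧ dx_j in alpha ∧ beta is (alpha_i * beta_j - alpha_j * beta_i). Collecting: alpha ∧ beta = 0.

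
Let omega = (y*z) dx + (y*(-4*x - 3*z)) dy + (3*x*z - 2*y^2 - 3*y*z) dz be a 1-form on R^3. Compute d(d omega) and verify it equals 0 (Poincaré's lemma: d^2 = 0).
d(d omega) = 0

Step 1: d omega = sum_{i<j} (∂f_j/∂x_i - ∂f_i/∂x_j) dx_i ∧ dx_j:
  coeff of dx ∧ dy: -4*y - z
  coeff of dx ∧ dz: -y + 3*z
  coeff of dy ∧ dz: -y - 3*z
Step 2: Apply d again to each 2-form coefficient. The only possible 3-form in R^3 is dx ∧ dy ∧ dz, with coefficient
  ∂(coeff of dy∧dz)/∂x - ∂(coeff of dx∧dz)/∂y + ∂(coeff of dx∧dy)/∂z
  = ∂/∂x (-y - 3*z) - ∂/∂y (-y + 3*z) + ∂/∂z (-4*y - z).
Each of these terms simplifies to sums of mixed partials that cancel in pairs. The result is 0 (by equality of mixed partials for smooth functions — Schwarz / Clairaut).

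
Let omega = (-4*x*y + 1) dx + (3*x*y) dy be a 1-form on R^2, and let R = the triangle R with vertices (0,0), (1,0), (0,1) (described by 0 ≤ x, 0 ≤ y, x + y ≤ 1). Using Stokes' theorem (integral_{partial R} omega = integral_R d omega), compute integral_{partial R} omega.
integral_(partial R) omega = 7/6

Stokes: integral_partial_R omega = integral_R d omega with d omega = (∂Q/∂x - ∂P/∂y) dx ∧ dy.
  ∂Q/∂x = 3*y
  ∂P/∂y = -4*x
  integrand = ∂Q/∂x - ∂P/∂y = 4*x + 3*y.
Integrating over R: integral_0^1 integral_0^{1-x} (4*x + 3*y) dy dx = 7/6.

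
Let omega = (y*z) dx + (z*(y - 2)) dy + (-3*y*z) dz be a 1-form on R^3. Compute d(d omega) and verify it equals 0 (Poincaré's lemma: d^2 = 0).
d(d omega) = 0

Step 1: d omega = sum_{i<j} (∂f_j/∂x_i - ∂f_i/∂x_j) dx_i ∧ dx_j:
  coeff of dx ∧ dy: -z
  coeff of dx ∧ dz: -y
  coeff of dy ∧ dz: -y - 3*z + 2
Step 2: Apply d again to each 2-form coefficient. The only possible 3-form in R^3 is dx ∧ dy ∧ dz, with coefficient
  ∂(coeff of dy∧dz)/∂x - ∂(coeff of dx∧dz)/∂y + ∂(coeff of dx∧dy)/∂z
  = ∂/∂x (-y - 3*z + 2) - ∂/∂y (-y) + ∂/∂z (-z).
Each of these terms simplifies to sums of mixed partials that cancel in pairs. The result is 0 (by equality of mixed partials for smooth functions — Schwarz / Clairaut).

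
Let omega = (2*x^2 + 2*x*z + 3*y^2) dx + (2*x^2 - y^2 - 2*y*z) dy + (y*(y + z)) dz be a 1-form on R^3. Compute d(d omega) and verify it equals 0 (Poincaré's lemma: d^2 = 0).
d(d omega) = 0

Step 1: d omega = sum_{i<j} (∂f_j/∂x_i - ∂f_i/∂x_j) dx_i ∧ dx_j:
  coeff of dx ∧ dy: 4*x - 6*y
  coeff of dx ∧ dz: -2*x
  coeff of dy ∧ dz: 4*y + z
Step 2: Apply d again to each 2-form coefficient. The only possible 3-form in R^3 is dx ∧ dy ∧ dz, with coefficient
  ∂(coeff of dy∧dz)/∂x - ∂(coeff of dx∧dz)/∂y + ∂(coeff of dx∧dy)/∂z
  = ∂/∂x (4*y + z) - ∂/∂y (-2*x) + ∂/∂z (4*x - 6*y).
Each of these terms simplifies to sums of mixed partials that cancel in pairs. The result is 0 (by equality of mixed partials for smooth functions — Schwarz / Clairaut).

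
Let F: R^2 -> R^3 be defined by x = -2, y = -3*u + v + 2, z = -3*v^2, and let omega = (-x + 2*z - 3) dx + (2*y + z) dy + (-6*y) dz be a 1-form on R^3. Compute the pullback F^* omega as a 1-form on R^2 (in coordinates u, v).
F^* omega = (18*u + 9*v^2 - 6*v - 12) du + (-108*u*v - 6*u + 33*v^2 + 74*v + 4) dv

Using F^*(f dg) = (f ∘ F) d(g ∘ F), substitute each coordinate x_i by F_i(u, v) in f_i, and replace dx_i by d F_i = (∂F_i/∂u) du + (∂F_i/∂v) dv.
  For the x component: f_1(F) = -6*v^2 - 1; d F_1 = (0) du + (0) dv
  For the y component: f_2(F) = -6*u - 3*v^2 + 2*v + 4; d F_2 = (-3) du + (1) dv
  For the z component: f_3(F) = 18*u - 6*v - 12; d F_3 = (0) du + (-6*v) dv
Combining and collecting du, dv coefficients:
  coeff of du: 18*u + 9*v^2 - 6*v - 12
  coeff of dv: -108*u*v - 6*u + 33*v^2 + 74*v + 4
F^* omega = (18*u + 9*v^2 - 6*v - 12) du + (-108*u*v - 6*u + 33*v^2 + 74*v + 4) dv.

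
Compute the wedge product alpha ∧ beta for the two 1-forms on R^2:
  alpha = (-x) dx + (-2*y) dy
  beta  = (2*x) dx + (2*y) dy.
alpha ∧ beta = (2*x*y) dx ∧ dy

Distribute the wedge, using dx_i ∧ dx_j = -dx_j ∧ dx_i and dx_i ∧ dx_i = 0. For each pair (i, j) with i < j, the coefficient of dx_i ∧ dx_j in alpha ∧ beta is (alpha_i * beta_j - alpha_j * beta_i). Collecting: alpha ∧ beta = (2*x*y) dx ∧ dy.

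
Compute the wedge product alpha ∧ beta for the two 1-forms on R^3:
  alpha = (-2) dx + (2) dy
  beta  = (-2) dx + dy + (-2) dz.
alpha ∧ beta = (2) dx ∧ dy + (4) dx ∧ dz + (-4) dy ∧ dz

Distribute the wedge, using dx_i ∧ dx_j = -dx_j ∧ dx_i and dx_i ∧ dx_i = 0. For each pair (i, j) with i < j, the coefficient of dx_i ∧ dx_j in alpha ∧ beta is (alpha_i * beta_j - alpha_j * beta_i). Collecting: alpha ∧ beta = (2) dx ∧ dy + (4) dx ∧ dz + (-4) dy ∧ dz.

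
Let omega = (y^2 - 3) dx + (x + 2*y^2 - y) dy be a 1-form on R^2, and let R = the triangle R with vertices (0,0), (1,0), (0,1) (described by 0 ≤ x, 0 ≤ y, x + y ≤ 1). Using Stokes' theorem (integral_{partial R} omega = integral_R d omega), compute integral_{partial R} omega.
integral_(partial R) omega = 1/6

Stokes: integral_partial_R omega = integral_R d omega with d omega = (∂Q/∂x - ∂P/∂y) dx ∧ dy.
  ∂Q/∂x = 1
  ∂P/∂y = 2*y
  integrand = ∂Q/∂x - ∂P/∂y = 1 - 2*y.
Integrating over R: integral_0^1 integral_0^{1-x} (1 - 2*y) dy dx = 1/6.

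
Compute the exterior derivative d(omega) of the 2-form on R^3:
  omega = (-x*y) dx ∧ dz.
d(omega) = (x) dx ∧ dy ∧ dz

For a 2-form omega = sum_{i<j} g_{ij} dx_i ∧ dx_j, the exterior derivative is
  d(omega) = sum_{i<j} d(g_{ij}) ∧ dx_i ∧ dx_j = sum_{i<j, k} (∂g_{ij}/∂x_k) dx_k ∧ dx_i ∧ dx_j.
Expand each term, using dx_k ∧ dx_i ∧ dx_j = sgn(permutation) dx_{(a)} ∧ dx_{(b)} ∧ dx_{(c)} with (a < b < c) sorted:
  d(-x*y) includes (∂/∂y)(-x*y) dy = (-x) dy, which multiplied by dx ∧ dz gives (x) dx ∧ dy ∧ dz
Collecting like 3-forms: d(omega) = (x) dx ∧ dy ∧ dz.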